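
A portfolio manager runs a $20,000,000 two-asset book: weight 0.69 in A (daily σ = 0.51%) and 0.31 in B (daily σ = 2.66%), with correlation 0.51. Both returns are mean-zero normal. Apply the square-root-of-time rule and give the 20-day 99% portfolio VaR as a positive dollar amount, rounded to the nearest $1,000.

$2,182,000

σ_p = √(0.69²·0.51² + 0.31²·2.66² + 2·0.51·0.69·0.31·0.51·2.66) = 1.049%.
σ_{20d} = 1.049% × √20 = 4.691%.
z(99%) = 2.326.
VaR = 2.326 × 4.691% = 10.911%; on $20,000,000 that is $2,182,200.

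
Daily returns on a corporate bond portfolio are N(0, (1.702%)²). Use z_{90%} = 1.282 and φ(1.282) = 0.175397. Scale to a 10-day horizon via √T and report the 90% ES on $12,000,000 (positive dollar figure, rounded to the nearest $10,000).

$1,130,000

σ_{10d} = 1.702% × √10 = 5.382%.
ES multiplier = φ(z)/(1−α) = 0.175397/0.1 = 1.754.
ES = 5.382% × 1.754 = 9.440%; on $12,000,000: $1,132,800.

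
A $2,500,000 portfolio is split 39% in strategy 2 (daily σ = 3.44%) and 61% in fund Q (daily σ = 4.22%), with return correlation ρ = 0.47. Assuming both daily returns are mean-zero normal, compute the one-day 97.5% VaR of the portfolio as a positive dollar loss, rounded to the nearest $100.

σ_p² = 0.39²·3.44² + 0.61²·4.22² + 2·0.47·0.39·0.61·3.44·4.22 = 11.6727 (%²).
σ_p = √11.6727 = 3.417%.
At 97.5%, z = 1.960.
VaR = 1.960 × 3.417% = 6.697%; on $2,500,000 that is $167,425.

$167,400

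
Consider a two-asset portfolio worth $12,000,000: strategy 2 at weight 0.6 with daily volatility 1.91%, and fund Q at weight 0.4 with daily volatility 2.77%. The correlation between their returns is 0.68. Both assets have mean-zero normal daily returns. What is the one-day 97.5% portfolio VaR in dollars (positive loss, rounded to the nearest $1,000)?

σ_p² = 0.6²·1.91² + 0.4²·2.77² + 2·0.68·0.6·0.4·1.91·2.77 = 4.2679 (%²).
σ_p = √4.2679 = 2.066%.
At 97.5%, z = 1.960.
VaR = 1.960 × 2.066% = 4.049%; on $12,000,000 that is $485,880.

$486,000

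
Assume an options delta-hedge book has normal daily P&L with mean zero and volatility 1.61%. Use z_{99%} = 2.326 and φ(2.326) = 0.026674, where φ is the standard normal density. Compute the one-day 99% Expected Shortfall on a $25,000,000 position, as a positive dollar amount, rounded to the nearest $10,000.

$1,070,000

Tail multiplier: φ(z)/(1−α) = 0.026674 / 0.01 = 2.667.
ES = 1.61% × 2.667 = 4.294%.
On $25,000,000: 0.04294 × $25,000,000 = $1,073,500.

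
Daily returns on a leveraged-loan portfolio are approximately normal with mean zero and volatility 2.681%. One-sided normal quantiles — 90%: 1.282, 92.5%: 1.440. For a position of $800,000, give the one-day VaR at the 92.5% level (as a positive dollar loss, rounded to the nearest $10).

$30,890

VaR = z·σ = 1.440 × 2.681% = 3.861%.
On $800,000: 0.03861 × $800,000 = $30,888.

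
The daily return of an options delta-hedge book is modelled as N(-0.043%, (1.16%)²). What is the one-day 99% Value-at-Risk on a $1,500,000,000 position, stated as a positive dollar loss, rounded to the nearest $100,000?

$41,100,000

At 99% one-sided, z = 2.326.
VaR = −μ + z·σ = −(-0.043%) + 2.326 × 1.16% = 2.741%.
On $1,500,000,000: 0.02741 × $1,500,000,000 = $41,115,000.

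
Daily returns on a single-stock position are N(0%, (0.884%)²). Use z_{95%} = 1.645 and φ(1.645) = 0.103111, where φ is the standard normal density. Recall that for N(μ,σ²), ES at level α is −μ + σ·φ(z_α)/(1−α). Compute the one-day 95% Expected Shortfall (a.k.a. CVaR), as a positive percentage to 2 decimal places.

Tail multiplier: φ(z)/(1−α) = 0.103111 / 0.05 = 2.062.
ES = 0.884% × 2.062 = 1.823%.

1.82%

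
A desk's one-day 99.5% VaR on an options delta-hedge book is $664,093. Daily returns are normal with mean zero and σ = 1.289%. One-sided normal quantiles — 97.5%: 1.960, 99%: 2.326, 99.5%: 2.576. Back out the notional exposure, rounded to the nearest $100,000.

$20,000,000

VaR as a fraction of value: z·σ = 2.576 × 1.289% = 3.32046%.
Position = $664,093 / 0.0332046 = $20,000,006.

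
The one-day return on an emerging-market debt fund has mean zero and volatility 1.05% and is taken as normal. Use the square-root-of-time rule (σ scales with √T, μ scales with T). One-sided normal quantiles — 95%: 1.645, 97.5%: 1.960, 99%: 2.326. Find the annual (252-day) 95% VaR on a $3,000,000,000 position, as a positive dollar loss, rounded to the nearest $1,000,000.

$823,000,000

σ_{252d} = 1.05% × √252 = 16.668%.
VaR = 1.645 × 16.668% = 27.419%.
On $3,000,000,000: 0.27419 × $3,000,000,000 = $822,570,000.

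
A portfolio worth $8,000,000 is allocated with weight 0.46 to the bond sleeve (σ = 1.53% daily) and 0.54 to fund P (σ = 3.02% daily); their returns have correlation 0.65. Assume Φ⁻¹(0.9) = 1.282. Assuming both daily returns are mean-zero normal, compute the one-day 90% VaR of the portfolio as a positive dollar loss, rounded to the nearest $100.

$221,100

σ_p² = 0.46²·1.53² + 0.54²·3.02² + 2·0.65·0.46·0.54·1.53·3.02 = 4.6469 (%²).
σ_p = √4.6469 = 2.156%.
VaR = 1.282 × 2.156% = 2.764%; on $8,000,000 that is $221,120.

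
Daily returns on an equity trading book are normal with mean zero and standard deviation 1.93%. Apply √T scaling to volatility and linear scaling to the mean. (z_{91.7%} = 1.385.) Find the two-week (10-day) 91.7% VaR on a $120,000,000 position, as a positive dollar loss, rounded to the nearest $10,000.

$10,140,000

σ_{10d} = 1.93% × √10 = 6.103%.
VaR = 1.385 × 6.103% = 8.453%.
On $120,000,000: 0.08453 × $120,000,000 = $10,143,600.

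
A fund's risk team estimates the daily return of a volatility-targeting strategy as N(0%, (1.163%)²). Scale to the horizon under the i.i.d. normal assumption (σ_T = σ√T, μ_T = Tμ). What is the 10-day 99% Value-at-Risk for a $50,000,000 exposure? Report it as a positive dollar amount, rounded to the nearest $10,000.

$4,280,000

At 99%, z = 2.326.
σ_{10d} = 1.163% × √10 = 3.678%.
VaR = 2.326 × 3.678% = 8.555%.
On $50,000,000: 0.08555 × $50,000,000 = $4,277,500.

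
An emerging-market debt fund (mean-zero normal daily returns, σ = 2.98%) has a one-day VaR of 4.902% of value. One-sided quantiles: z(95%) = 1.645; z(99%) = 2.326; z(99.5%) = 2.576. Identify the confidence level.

Implied z = VaR/σ = 4.902 / 2.98 = 1.645.
This matches z(95%) = 1.645.

95%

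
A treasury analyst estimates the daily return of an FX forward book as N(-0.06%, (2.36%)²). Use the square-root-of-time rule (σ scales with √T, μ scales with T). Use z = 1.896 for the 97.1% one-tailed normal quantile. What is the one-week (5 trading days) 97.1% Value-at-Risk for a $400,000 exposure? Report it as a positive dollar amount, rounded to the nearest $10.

$41,220

σ_{5d} = 2.36% × √5 = 5.277%; μ_{5d} = 5 × -0.06% = -0.300%.
VaR = −(-0.300%) + 1.896 × 5.277% = 10.305%.
On $400,000: 0.10305 × $400,000 = $41,220.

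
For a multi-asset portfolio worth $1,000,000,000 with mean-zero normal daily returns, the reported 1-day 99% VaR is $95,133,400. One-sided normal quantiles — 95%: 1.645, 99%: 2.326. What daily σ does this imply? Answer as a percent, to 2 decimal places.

VaR as a fraction: $95,133,400 / $1,000,000,000 = 9.513%.
σ = VaR / z = 9.513% / 2.326 = 4.090%.

4.09%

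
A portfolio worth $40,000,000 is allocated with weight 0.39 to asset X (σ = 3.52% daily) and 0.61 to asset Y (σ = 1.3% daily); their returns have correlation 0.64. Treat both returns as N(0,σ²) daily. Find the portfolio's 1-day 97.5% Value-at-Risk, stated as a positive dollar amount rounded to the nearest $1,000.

σ_p² = 0.39²·3.52² + 0.61²·1.3² + 2·0.64·0.39·0.61·3.52·1.3 = 3.9069 (%²).
σ_p = √3.9069 = 1.977%.
At 97.5%, z = 1.960.
VaR = 1.960 × 1.977% = 3.875%; on $40,000,000 that is $1,550,000.

$1,550,000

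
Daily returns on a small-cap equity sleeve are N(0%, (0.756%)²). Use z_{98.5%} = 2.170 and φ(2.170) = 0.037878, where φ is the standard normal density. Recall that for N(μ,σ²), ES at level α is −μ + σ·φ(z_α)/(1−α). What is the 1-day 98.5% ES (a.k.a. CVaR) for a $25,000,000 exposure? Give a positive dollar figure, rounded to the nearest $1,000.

$477,000

Tail multiplier: φ(z)/(1−α) = 0.037878 / 0.015 = 2.525.
ES = 0.756% × 2.525 = 1.909%.
On $25,000,000: 0.01909 × $25,000,000 = $477,250.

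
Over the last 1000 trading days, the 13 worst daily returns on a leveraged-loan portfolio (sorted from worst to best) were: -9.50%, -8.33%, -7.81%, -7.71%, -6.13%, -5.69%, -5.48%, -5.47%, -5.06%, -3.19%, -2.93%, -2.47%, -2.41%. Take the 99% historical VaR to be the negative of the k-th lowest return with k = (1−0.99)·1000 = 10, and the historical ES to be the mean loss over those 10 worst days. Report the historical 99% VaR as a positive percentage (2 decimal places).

k = 10; the 10th lowest return is -3.19%, so VaR = 3.19%.

3.19%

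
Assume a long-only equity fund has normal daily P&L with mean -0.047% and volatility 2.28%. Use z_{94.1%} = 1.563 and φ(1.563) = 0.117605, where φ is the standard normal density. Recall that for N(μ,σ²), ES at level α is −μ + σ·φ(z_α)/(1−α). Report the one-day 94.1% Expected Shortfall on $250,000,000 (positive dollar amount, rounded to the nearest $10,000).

$11,480,000

Tail multiplier: φ(z)/(1−α) = 0.117605 / 0.059 = 1.993.
ES = −(-0.047%) + 2.28% × 1.993 = 4.591%.
On $250,000,000: 0.04591 × $250,000,000 = $11,477,500.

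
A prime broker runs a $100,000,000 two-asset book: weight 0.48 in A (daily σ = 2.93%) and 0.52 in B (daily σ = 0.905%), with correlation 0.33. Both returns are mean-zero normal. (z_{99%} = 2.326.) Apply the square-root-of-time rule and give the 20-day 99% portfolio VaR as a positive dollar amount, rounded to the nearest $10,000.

$16,890,000

σ_p = √(0.48²·2.93² + 0.52²·0.905² + 2·0.33·0.48·0.52·2.93·0.905) = 1.624%.
σ_{20d} = 1.624% × √20 = 7.263%.
VaR = 2.326 × 7.263% = 16.894%; on $100,000,000 that is $16,894,000.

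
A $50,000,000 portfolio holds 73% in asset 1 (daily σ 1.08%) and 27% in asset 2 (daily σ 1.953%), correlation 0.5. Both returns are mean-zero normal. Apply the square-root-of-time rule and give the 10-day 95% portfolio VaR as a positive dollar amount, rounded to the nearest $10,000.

σ_p = √(0.73²·1.08² + 0.27²·1.953² + 2·0.5·0.73·0.27·1.08·1.953) = 1.147%.
σ_{10d} = 1.147% × √10 = 3.627%.
z(95%) = 1.645.
VaR = 1.645 × 3.627% = 5.966%; on $50,000,000 that is $2,983,000.

$2,980,000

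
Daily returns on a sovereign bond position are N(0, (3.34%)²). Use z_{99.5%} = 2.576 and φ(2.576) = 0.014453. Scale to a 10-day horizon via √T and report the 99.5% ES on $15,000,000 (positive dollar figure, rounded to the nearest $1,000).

σ_{10d} = 3.34% × √10 = 10.562%.
ES multiplier = φ(z)/(1−α) = 0.014453/0.005 = 2.891.
ES = 10.562% × 2.891 = 30.535%; on $15,000,000: $4,580,250.

$4,580,000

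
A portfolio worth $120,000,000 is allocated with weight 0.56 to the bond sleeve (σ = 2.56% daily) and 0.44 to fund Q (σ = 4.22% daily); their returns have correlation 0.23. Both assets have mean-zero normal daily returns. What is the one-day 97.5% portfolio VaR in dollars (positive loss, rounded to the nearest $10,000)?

σ_p² = 0.56²·2.56² + 0.44²·4.22² + 2·0.23·0.56·0.44·2.56·4.22 = 6.7274 (%²).
σ_p = √6.7274 = 2.594%.
At 97.5%, z = 1.960.
VaR = 1.960 × 2.594% = 5.084%; on $120,000,000 that is $6,100,800.

$6,100,000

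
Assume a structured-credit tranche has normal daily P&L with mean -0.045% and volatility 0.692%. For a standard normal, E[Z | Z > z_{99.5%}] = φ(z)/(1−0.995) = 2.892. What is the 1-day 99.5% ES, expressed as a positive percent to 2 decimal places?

2.05%

ES = −(-0.045%) + 0.692% × 2.892 = 2.046%.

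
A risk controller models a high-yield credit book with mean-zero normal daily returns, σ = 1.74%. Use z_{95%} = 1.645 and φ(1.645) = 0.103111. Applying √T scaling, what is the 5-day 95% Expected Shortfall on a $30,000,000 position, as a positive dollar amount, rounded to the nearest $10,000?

$2,410,000

σ_{5d} = 1.74% × √5 = 3.891%.
ES multiplier = φ(z)/(1−α) = 0.103111/0.05 = 2.062.
ES = 3.891% × 2.062 = 8.023%; on $30,000,000: $2,406,900.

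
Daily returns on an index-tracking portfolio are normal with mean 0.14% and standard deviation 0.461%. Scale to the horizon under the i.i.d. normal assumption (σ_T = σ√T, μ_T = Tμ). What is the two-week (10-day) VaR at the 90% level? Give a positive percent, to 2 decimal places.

At 90%, z = 1.282.
σ_{10d} = 0.461% × √10 = 1.458%; μ_{10d} = 10 × 0.14% = 1.400%.
VaR = −(1.400%) + 1.282 × 1.458% = 0.469%.

0.47%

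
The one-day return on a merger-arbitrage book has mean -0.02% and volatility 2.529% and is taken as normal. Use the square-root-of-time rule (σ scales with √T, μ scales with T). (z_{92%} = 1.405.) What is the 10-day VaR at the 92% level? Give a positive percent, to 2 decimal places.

σ_{10d} = 2.529% × √10 = 7.997%; μ_{10d} = 10 × -0.02% = -0.200%.
VaR = −(-0.200%) + 1.405 × 7.997% = 11.436%.

11.44%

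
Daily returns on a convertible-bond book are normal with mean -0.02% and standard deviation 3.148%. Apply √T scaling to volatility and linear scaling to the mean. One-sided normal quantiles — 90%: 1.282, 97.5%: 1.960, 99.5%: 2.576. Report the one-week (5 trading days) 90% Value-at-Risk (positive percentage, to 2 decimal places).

σ_{5d} = 3.148% × √5 = 7.039%; μ_{5d} = 5 × -0.02% = -0.100%.
VaR = −(-0.100%) + 1.282 × 7.039% = 9.124%.

9.12%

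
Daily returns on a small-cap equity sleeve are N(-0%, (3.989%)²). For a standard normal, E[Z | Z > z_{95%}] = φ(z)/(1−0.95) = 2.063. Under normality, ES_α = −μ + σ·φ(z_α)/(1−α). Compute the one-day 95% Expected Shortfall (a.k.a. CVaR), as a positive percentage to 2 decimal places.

8.23%

ES = 3.989% × 2.063 = 8.229%.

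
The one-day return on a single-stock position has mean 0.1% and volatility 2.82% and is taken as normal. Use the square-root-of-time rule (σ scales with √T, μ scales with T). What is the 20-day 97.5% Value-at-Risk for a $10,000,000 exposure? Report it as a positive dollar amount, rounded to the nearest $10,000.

At 97.5%, z = 1.960.
σ_{20d} = 2.82% × √20 = 12.611%; μ_{20d} = 20 × 0.1% = 2.000%.
VaR = −(2.000%) + 1.960 × 12.611% = 22.718%.
On $10,000,000: 0.22718 × $10,000,000 = $2,271,800.

$2,270,000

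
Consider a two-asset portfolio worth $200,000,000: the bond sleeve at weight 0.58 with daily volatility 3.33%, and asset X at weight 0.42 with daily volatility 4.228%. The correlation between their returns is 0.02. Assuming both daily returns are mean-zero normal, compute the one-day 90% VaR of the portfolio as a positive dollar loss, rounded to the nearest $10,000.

σ_p² = 0.58²·3.33² + 0.42²·4.228² + 2·0.02·0.58·0.42·3.33·4.228 = 7.0208 (%²).
σ_p = √7.0208 = 2.650%.
At 90%, z = 1.282.
VaR = 1.282 × 2.650% = 3.397%; on $200,000,000 that is $6,794,000.

$6,790,000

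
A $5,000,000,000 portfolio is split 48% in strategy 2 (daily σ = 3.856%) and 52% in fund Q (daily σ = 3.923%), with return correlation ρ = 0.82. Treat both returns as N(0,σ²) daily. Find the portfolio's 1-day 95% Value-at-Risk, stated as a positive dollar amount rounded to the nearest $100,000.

σ_p² = 0.48²·3.856² + 0.52²·3.923² + 2·0.82·0.48·0.52·3.856·3.923 = 13.7794 (%²).
σ_p = √13.7794 = 3.712%.
At 95%, z = 1.645.
VaR = 1.645 × 3.712% = 6.106%; on $5,000,000,000 that is $305,300,000.

$305,300,000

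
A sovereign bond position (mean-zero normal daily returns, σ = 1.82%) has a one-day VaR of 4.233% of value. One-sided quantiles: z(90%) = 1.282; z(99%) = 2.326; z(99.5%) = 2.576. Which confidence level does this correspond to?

99%

Implied z = VaR/σ = 4.233 / 1.82 = 2.326.
This matches z(99%) = 2.326.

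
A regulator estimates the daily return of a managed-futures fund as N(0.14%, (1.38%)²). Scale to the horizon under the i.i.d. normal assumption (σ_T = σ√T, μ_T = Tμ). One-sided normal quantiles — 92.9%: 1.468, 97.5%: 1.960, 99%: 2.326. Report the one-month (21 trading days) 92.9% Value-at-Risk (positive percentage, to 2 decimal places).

σ_{21d} = 1.38% × √21 = 6.324%; μ_{21d} = 21 × 0.14% = 2.940%.
VaR = −(2.940%) + 1.468 × 6.324% = 6.344%.

6.34%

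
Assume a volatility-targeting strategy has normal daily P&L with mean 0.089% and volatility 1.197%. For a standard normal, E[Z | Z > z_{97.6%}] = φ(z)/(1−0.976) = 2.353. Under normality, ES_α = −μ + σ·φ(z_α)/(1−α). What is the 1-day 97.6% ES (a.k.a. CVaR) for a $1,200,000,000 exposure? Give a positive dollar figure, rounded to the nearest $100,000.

ES = −(0.089%) + 1.197% × 2.353 = 2.728%.
On $1,200,000,000: 0.02728 × $1,200,000,000 = $32,736,000.

$32,700,000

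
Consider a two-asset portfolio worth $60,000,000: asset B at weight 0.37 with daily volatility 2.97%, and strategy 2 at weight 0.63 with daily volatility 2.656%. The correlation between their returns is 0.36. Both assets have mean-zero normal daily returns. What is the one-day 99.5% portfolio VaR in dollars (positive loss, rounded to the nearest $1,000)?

$3,569,000

σ_p² = 0.37²·2.97² + 0.63²·2.656² + 2·0.36·0.37·0.63·2.97·2.656 = 5.3314 (%²).
σ_p = √5.3314 = 2.309%.
At 99.5%, z = 2.576.
VaR = 2.576 × 2.309% = 5.948%; on $60,000,000 that is $3,568,800.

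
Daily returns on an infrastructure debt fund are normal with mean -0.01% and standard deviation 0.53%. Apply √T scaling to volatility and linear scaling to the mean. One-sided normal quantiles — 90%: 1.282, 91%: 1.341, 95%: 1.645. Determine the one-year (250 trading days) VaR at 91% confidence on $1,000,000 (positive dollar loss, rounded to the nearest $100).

$137,400

σ_{250d} = 0.53% × √250 = 8.380%; μ_{250d} = 250 × -0.01% = -2.500%.
VaR = −(-2.500%) + 1.341 × 8.380% = 13.738%.
On $1,000,000: 0.13738 × $1,000,000 = $137,380.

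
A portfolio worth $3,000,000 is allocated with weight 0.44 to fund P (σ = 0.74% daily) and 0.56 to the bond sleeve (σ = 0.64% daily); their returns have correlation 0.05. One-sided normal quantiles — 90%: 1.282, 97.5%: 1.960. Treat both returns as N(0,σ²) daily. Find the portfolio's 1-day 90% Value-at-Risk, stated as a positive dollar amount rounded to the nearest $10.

σ_p² = 0.44²·0.74² + 0.56²·0.64² + 2·0.05·0.44·0.56·0.74·0.64 = 0.2461 (%²).
σ_p = √0.2461 = 0.496%.
VaR = 1.282 × 0.496% = 0.636%; on $3,000,000 that is $19,080.

$19,080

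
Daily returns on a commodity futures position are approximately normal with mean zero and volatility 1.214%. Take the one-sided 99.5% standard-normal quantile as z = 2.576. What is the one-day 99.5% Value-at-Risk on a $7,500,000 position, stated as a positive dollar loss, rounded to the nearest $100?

$234,500

VaR = z·σ = 2.576 × 1.214% = 3.127%.
On $7,500,000: 0.03127 × $7,500,000 = $234,525.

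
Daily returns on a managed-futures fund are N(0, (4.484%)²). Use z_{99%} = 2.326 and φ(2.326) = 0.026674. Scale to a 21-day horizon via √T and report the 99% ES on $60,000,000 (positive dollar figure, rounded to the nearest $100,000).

$32,900,000

σ_{21d} = 4.484% × √21 = 20.548%.
ES multiplier = φ(z)/(1−α) = 0.026674/0.01 = 2.667.
ES = 20.548% × 2.667 = 54.802%; on $60,000,000: $32,881,200.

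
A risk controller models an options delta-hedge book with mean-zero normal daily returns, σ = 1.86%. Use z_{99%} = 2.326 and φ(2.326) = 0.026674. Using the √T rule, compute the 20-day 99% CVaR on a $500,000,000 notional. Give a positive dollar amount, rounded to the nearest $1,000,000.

σ_{20d} = 1.86% × √20 = 8.318%.
ES multiplier = φ(z)/(1−α) = 0.026674/0.01 = 2.667.
ES = 8.318% × 2.667 = 22.184%; on $500,000,000: $110,920,000.

$111,000,000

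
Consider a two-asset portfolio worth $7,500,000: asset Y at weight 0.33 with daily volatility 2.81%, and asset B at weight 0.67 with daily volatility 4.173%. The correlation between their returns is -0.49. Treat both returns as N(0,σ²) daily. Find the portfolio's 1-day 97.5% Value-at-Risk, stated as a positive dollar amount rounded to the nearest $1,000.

σ_p² = 0.33²·2.81² + 0.67²·4.173² + 2·-0.49·0.33·0.67·2.81·4.173 = 6.1362 (%²).
σ_p = √6.1362 = 2.477%.
At 97.5%, z = 1.960.
VaR = 1.960 × 2.477% = 4.855%; on $7,500,000 that is $364,125.

$364,000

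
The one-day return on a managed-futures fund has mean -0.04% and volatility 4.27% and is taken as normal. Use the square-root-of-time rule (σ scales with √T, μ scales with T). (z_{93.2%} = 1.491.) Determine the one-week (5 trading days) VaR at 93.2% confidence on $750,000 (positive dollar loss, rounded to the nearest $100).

σ_{5d} = 4.27% × √5 = 9.548%; μ_{5d} = 5 × -0.04% = -0.200%.
VaR = −(-0.200%) + 1.491 × 9.548% = 14.436%.
On $750,000: 0.14436 × $750,000 = $108,270.

$108,300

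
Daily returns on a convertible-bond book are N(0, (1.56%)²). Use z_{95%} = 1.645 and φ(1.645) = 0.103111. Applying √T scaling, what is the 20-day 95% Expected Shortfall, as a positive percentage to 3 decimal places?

14.387%

σ_{20d} = 1.56% × √20 = 6.977%.
ES multiplier = φ(z)/(1−α) = 0.103111/0.05 = 2.062.
ES = 6.977% × 2.062 = 14.387%.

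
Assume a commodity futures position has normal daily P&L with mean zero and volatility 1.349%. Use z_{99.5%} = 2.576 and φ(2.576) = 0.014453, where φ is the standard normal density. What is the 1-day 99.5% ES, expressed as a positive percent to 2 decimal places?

3.90%

Tail multiplier: φ(z)/(1−α) = 0.014453 / 0.005 = 2.891.
ES = 1.349% × 2.891 = 3.900%.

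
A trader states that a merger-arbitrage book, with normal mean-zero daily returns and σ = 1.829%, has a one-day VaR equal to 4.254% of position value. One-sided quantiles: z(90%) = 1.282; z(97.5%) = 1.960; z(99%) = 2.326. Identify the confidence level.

Implied z = VaR/σ = 4.254 / 1.829 = 2.326.
This matches z(99%) = 2.326.

99%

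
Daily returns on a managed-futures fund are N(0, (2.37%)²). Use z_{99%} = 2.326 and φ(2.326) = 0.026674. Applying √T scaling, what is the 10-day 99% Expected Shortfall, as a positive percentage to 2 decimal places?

19.99%

σ_{10d} = 2.37% × √10 = 7.495%.
ES multiplier = φ(z)/(1−α) = 0.026674/0.01 = 2.667.
ES = 7.495% × 2.667 = 19.989%.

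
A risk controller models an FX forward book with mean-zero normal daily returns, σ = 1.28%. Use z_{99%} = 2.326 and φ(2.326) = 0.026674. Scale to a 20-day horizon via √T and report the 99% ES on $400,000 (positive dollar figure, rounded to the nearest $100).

$61,100

σ_{20d} = 1.28% × √20 = 5.724%.
ES multiplier = φ(z)/(1−α) = 0.026674/0.01 = 2.667.
ES = 5.724% × 2.667 = 15.266%; on $400,000: $61,064.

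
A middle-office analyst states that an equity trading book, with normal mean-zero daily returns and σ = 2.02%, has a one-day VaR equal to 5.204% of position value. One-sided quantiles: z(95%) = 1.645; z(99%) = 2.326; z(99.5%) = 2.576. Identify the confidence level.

99.5%

Implied z = VaR/σ = 5.204 / 2.02 = 2.576.
This matches z(99.5%) = 2.576.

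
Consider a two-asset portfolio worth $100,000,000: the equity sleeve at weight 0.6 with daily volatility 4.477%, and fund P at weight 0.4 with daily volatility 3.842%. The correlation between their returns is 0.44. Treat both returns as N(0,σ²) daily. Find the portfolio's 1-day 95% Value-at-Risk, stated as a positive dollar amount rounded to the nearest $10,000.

σ_p² = 0.6²·4.477² + 0.4²·3.842² + 2·0.44·0.6·0.4·4.477·3.842 = 13.2102 (%²).
σ_p = √13.2102 = 3.635%.
At 95%, z = 1.645.
VaR = 1.645 × 3.635% = 5.980%; on $100,000,000 that is $5,980,000.

$5,980,000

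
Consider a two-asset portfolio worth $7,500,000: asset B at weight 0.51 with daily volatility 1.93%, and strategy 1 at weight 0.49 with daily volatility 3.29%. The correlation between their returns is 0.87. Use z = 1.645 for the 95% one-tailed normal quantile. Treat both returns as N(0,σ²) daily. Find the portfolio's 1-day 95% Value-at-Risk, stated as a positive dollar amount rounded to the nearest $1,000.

σ_p² = 0.51²·1.93² + 0.49²·3.29² + 2·0.87·0.51·0.49·1.93·3.29 = 6.3287 (%²).
σ_p = √6.3287 = 2.516%.
VaR = 1.645 × 2.516% = 4.139%; on $7,500,000 that is $310,425.

$310,000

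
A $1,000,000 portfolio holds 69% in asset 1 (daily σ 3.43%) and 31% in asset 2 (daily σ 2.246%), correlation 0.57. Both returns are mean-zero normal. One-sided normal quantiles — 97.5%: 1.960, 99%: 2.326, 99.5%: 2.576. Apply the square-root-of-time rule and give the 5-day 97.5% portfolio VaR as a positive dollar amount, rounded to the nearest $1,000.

σ_p = √(0.69²·3.43² + 0.31²·2.246² + 2·0.57·0.69·0.31·3.43·2.246) = 2.822%.
σ_{5d} = 2.822% × √5 = 6.310%.
VaR = 1.960 × 6.310% = 12.368%; on $1,000,000 that is $123,680.

$124,000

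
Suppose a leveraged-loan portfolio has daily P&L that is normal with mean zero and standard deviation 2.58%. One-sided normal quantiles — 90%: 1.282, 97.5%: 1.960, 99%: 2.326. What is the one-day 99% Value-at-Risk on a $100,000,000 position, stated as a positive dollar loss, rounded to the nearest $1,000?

$6,001,000

VaR = z·σ = 2.326 × 2.58% = 6.001%.
On $100,000,000: 0.06001 × $100,000,000 = $6,001,000.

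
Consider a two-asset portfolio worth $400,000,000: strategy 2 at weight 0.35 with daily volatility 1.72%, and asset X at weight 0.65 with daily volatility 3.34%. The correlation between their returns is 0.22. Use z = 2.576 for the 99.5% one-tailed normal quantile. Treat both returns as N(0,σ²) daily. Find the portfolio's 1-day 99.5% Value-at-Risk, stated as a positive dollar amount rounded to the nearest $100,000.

σ_p² = 0.35²·1.72² + 0.65²·3.34² + 2·0.22·0.35·0.65·1.72·3.34 = 5.6507 (%²).
σ_p = √5.6507 = 2.377%.
VaR = 2.576 × 2.377% = 6.123%; on $400,000,000 that is $24,492,000.

$24,500,000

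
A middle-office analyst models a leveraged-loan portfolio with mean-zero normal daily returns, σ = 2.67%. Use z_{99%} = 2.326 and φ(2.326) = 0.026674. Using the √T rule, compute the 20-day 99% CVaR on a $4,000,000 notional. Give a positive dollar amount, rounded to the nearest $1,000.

$1,274,000

σ_{20d} = 2.67% × √20 = 11.941%.
ES multiplier = φ(z)/(1−α) = 0.026674/0.01 = 2.667.
ES = 11.941% × 2.667 = 31.847%; on $4,000,000: $1,273,880.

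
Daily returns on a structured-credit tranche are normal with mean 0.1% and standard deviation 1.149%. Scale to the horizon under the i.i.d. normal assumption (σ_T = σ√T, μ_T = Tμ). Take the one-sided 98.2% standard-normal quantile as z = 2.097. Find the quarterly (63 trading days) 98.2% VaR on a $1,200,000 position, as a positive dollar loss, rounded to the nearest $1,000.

$154,000

σ_{63d} = 1.149% × √63 = 9.120%; μ_{63d} = 63 × 0.1% = 6.300%.
VaR = −(6.300%) + 2.097 × 9.120% = 12.825%.
On $1,200,000: 0.12825 × $1,200,000 = $153,900.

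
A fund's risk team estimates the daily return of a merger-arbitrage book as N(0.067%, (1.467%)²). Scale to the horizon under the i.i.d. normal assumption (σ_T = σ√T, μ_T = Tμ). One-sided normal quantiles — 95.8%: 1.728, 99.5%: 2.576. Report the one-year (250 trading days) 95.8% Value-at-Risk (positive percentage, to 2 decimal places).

23.33%

σ_{250d} = 1.467% × √250 = 23.195%; μ_{250d} = 250 × 0.067% = 16.750%.
VaR = −(16.750%) + 1.728 × 23.195% = 23.331%.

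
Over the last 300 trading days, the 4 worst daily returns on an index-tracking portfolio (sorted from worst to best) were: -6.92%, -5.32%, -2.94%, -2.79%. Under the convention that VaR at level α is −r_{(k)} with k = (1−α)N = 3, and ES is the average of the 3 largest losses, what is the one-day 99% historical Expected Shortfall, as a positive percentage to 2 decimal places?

The 3 worst returns sum to -15.18%.
ES = −(-15.18%) / 3 = 5.06%.

5.06%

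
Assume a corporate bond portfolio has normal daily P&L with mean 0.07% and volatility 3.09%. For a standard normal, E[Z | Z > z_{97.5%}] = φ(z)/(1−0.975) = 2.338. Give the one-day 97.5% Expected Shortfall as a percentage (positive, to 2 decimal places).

7.15%

ES = −(0.07%) + 3.09% × 2.338 = 7.154%.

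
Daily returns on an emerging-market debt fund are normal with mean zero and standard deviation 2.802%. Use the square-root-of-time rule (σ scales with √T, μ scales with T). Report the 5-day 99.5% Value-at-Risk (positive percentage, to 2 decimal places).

At 99.5%, z = 2.576.
σ_{5d} = 2.802% × √5 = 6.265%.
VaR = 2.576 × 6.265% = 16.139%.

16.14%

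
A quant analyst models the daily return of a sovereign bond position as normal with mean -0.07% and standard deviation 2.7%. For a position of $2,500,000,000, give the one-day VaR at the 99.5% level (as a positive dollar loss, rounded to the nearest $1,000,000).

$176,000,000

At 99.5% one-sided, z = 2.576.
VaR = −μ + z·σ = −(-0.07%) + 2.576 × 2.7% = 7.025%.
On $2,500,000,000: 0.07025 × $2,500,000,000 = $175,625,000.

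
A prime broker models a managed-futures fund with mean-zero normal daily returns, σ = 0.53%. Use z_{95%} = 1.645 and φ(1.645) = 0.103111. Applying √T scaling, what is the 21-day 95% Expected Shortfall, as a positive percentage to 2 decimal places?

σ_{21d} = 0.53% × √21 = 2.429%.
ES multiplier = φ(z)/(1−α) = 0.103111/0.05 = 2.062.
ES = 2.429% × 2.062 = 5.009%.

5.01%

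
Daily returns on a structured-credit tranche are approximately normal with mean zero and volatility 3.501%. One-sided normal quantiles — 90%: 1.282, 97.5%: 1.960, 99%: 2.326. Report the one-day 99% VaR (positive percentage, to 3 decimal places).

8.143%

VaR = z·σ = 2.326 × 3.501% = 8.143%.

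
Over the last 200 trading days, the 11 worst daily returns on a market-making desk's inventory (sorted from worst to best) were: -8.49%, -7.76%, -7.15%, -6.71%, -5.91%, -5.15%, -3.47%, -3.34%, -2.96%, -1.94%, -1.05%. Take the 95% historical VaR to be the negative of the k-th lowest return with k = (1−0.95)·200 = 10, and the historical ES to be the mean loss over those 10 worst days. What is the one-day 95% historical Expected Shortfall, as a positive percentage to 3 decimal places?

5.288%

The 10 worst returns sum to -52.88%.
ES = −(-52.88%) / 10 = 5.288%.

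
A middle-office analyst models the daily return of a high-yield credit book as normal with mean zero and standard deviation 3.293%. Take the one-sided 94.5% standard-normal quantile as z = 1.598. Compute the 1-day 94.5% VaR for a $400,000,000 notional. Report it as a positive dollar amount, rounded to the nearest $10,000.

VaR = z·σ = 1.598 × 3.293% = 5.262%.
On $400,000,000: 0.05262 × $400,000,000 = $21,048,000.

$21,050,000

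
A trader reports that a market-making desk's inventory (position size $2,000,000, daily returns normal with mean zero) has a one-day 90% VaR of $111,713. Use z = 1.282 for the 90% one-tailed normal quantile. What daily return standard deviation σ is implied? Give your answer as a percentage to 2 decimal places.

VaR as a fraction: $111,713 / $2,000,000 = 5.586%.
σ = VaR / z = 5.586% / 1.282 = 4.357%.

4.36%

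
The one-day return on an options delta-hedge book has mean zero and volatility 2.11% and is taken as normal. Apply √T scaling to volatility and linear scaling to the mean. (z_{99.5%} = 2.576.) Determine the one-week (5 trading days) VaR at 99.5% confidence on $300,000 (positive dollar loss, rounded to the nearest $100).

σ_{5d} = 2.11% × √5 = 4.718%.
VaR = 2.576 × 4.718% = 12.154%.
On $300,000: 0.12154 × $300,000 = $36,462.

$36,500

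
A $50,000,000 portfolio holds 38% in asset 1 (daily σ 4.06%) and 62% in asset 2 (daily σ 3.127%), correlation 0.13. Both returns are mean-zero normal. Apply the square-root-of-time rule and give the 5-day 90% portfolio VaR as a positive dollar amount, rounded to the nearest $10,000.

σ_p = √(0.38²·4.06² + 0.62²·3.127² + 2·0.13·0.38·0.62·4.06·3.127) = 2.630%.
σ_{5d} = 2.630% × √5 = 5.881%.
z(90%) = 1.282.
VaR = 1.282 × 5.881% = 7.539%; on $50,000,000 that is $3,769,500.

$3,770,000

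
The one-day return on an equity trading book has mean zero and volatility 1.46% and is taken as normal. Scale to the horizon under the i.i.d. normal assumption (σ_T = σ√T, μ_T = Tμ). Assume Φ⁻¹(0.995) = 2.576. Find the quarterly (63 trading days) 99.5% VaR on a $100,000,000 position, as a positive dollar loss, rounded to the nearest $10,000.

σ_{63d} = 1.46% × √63 = 11.588%.
VaR = 2.576 × 11.588% = 29.851%.
On $100,000,000: 0.29851 × $100,000,000 = $29,851,000.

$29,850,000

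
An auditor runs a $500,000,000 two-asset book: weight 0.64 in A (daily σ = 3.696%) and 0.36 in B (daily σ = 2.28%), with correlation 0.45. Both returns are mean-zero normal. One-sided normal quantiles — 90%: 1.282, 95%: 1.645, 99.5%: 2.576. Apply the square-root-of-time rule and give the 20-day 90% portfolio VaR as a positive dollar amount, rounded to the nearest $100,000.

$81,200,000

σ_p = √(0.64²·3.696² + 0.36²·2.28² + 2·0.45·0.64·0.36·3.696·2.28) = 2.831%.
σ_{20d} = 2.831% × √20 = 12.661%.
VaR = 1.282 × 12.661% = 16.231%; on $500,000,000 that is $81,155,000.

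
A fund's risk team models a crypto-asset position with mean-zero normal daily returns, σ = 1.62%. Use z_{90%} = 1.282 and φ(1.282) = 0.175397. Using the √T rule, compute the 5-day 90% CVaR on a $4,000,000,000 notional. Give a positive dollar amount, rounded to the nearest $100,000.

$254,100,000

σ_{5d} = 1.62% × √5 = 3.622%.
ES multiplier = φ(z)/(1−α) = 0.175397/0.1 = 1.754.
ES = 3.622% × 1.754 = 6.353%; on $4,000,000,000: $254,120,000.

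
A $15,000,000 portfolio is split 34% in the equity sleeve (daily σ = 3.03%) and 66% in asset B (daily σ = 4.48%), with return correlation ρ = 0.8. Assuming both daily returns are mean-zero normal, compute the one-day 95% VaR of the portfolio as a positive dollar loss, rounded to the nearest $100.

$945,300

σ_p² = 0.34²·3.03² + 0.66²·4.48² + 2·0.8·0.34·0.66·3.03·4.48 = 14.6777 (%²).
σ_p = √14.6777 = 3.831%.
At 95%, z = 1.645.
VaR = 1.645 × 3.831% = 6.302%; on $15,000,000 that is $945,300.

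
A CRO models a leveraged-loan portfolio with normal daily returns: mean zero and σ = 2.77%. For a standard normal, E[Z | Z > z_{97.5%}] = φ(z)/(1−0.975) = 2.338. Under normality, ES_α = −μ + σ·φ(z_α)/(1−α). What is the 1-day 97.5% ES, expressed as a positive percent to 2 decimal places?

6.48%

ES = 2.77% × 2.338 = 6.476%.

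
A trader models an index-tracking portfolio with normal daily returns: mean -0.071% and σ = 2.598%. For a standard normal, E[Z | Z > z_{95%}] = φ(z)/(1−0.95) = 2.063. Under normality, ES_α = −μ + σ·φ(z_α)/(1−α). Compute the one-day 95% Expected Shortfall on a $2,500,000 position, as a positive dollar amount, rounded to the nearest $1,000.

ES = −(-0.071%) + 2.598% × 2.063 = 5.431%.
On $2,500,000: 0.05431 × $2,500,000 = $135,775.

$136,000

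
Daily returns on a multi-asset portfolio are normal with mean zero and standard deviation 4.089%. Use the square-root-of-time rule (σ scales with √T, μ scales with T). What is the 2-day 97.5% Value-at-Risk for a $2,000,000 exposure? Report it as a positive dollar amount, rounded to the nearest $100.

$226,700

At 97.5%, z = 1.960.
σ_{2d} = 4.089% × √2 = 5.783%.
VaR = 1.960 × 5.783% = 11.335%.
On $2,000,000: 0.11335 × $2,000,000 = $226,700.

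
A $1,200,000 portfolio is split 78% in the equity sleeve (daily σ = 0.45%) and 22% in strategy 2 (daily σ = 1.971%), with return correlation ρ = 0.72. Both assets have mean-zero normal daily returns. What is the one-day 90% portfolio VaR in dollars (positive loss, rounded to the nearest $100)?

$11,200

σ_p² = 0.78²·0.45² + 0.22²·1.971² + 2·0.72·0.78·0.22·0.45·1.971 = 0.5304 (%²).
σ_p = √0.5304 = 0.728%.
At 90%, z = 1.282.
VaR = 1.282 × 0.728% = 0.933%; on $1,200,000 that is $11,196.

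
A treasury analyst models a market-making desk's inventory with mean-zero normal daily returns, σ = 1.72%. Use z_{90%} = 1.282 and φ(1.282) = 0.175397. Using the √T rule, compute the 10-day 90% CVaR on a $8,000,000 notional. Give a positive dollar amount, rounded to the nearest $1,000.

$763,000

σ_{10d} = 1.72% × √10 = 5.439%.
ES multiplier = φ(z)/(1−α) = 0.175397/0.1 = 1.754.
ES = 5.439% × 1.754 = 9.540%; on $8,000,000: $763,200.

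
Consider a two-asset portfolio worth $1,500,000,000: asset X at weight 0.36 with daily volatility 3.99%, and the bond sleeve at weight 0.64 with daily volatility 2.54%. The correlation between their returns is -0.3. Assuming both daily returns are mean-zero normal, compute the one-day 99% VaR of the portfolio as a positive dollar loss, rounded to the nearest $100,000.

$63,400,000

σ_p² = 0.36²·3.99² + 0.64²·2.54² + 2·-0.3·0.36·0.64·3.99·2.54 = 3.3048 (%²).
σ_p = √3.3048 = 1.818%.
At 99%, z = 2.326.
VaR = 2.326 × 1.818% = 4.229%; on $1,500,000,000 that is $63,435,000.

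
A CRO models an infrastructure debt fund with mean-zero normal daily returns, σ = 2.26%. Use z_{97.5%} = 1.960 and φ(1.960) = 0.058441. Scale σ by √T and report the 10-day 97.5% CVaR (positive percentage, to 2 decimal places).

16.71%

σ_{10d} = 2.26% × √10 = 7.147%.
ES multiplier = φ(z)/(1−α) = 0.058441/0.025 = 2.338.
ES = 7.147% × 2.338 = 16.710%.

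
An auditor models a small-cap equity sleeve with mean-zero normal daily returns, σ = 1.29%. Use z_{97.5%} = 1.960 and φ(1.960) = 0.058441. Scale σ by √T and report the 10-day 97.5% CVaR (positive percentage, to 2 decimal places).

σ_{10d} = 1.29% × √10 = 4.079%.
ES multiplier = φ(z)/(1−α) = 0.058441/0.025 = 2.338.
ES = 4.079% × 2.338 = 9.537%.

9.54%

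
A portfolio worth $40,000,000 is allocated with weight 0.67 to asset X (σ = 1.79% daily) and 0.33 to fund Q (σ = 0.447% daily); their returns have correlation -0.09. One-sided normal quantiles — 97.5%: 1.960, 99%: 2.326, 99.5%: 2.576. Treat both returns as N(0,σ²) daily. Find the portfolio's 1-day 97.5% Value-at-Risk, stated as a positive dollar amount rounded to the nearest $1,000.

$937,000

σ_p² = 0.67²·1.79² + 0.33²·0.447² + 2·-0.09·0.67·0.33·1.79·0.447 = 1.4282 (%²).
σ_p = √1.4282 = 1.195%.
VaR = 1.960 × 1.195% = 2.342%; on $40,000,000 that is $936,800.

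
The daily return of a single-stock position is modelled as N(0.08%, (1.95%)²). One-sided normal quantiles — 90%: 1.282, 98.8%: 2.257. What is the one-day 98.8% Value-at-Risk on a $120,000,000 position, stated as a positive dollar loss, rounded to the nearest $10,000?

VaR = −μ + z·σ = −(0.08%) + 2.257 × 1.95% = 4.321%.
On $120,000,000: 0.04321 × $120,000,000 = $5,185,200.

$5,190,000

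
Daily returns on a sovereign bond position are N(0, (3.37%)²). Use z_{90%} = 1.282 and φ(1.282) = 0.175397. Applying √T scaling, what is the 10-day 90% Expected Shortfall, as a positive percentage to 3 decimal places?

σ_{10d} = 3.37% × √10 = 10.657%.
ES multiplier = φ(z)/(1−α) = 0.175397/0.1 = 1.754.
ES = 10.657% × 1.754 = 18.692%.

18.692%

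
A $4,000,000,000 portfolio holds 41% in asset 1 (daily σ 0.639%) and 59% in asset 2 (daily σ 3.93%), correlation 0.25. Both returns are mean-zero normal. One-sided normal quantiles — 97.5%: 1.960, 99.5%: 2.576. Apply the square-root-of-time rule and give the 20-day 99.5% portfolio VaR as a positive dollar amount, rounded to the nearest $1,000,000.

σ_p = √(0.41²·0.639² + 0.59²·3.93² + 2·0.25·0.41·0.59·0.639·3.93) = 2.398%.
σ_{20d} = 2.398% × √20 = 10.724%.
VaR = 2.576 × 10.724% = 27.625%; on $4,000,000,000 that is $1,105,000,000.

$1,105,000,000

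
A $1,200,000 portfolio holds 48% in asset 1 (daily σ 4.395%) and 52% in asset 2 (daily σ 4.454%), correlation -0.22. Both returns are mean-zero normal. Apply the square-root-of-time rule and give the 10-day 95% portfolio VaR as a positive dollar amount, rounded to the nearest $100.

σ_p = √(0.48²·4.395² + 0.52²·4.454² + 2·-0.22·0.48·0.52·4.395·4.454) = 2.769%.
σ_{10d} = 2.769% × √10 = 8.756%.
z(95%) = 1.645.
VaR = 1.645 × 8.756% = 14.404%; on $1,200,000 that is $172,848.

$172,800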